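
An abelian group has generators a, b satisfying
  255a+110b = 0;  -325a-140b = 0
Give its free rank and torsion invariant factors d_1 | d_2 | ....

Answer: M ≅ ℤ/5 ⊕ ℤ/10

Derivation:
rank_ℚ(R)=2; free=2−2=0
SNF(R) diag = [5, 10] → torsion [5, 10]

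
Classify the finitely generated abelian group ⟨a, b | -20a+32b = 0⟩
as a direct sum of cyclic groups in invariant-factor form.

Answer: M ≅ ℤ^1 ⊕ ℤ/4

Derivation:
rank_ℚ(R)=1; free=2−1=1
SNF(R) diag = [4] → torsion [4]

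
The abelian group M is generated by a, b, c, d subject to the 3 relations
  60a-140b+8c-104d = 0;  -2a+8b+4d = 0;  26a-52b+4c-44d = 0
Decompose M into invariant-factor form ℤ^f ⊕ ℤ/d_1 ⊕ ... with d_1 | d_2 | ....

Answer: M ≅ ℤ^1 ⊕ ℤ/2 ⊕ ℤ/4 ⊕ ℤ/4

Derivation:
rank_ℚ(R)=3; free=4−3=1
SNF(R) diag = [2, 4, 4] → torsion [2, 4, 4]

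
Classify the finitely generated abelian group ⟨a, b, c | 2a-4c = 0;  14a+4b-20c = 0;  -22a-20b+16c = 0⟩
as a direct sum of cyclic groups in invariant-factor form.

Answer: M ≅ ℤ/2 ⊕ ℤ/4 ⊕ ℤ/12

Derivation:
rank_ℚ(R)=3; free=3−3=0
SNF(R) diag = [2, 4, 12] → torsion [2, 4, 12]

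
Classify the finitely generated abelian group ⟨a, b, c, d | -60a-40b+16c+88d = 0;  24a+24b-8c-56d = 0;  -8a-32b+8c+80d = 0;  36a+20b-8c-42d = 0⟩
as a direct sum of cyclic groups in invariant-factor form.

rank_ℚ(R)=4; free=4−4=0
SNF(R) diag = [2, 4, 8, 8] → torsion [2, 4, 8, 8]

Answer: M ≅ ℤ/2 ⊕ ℤ/4 ⊕ ℤ/8 ⊕ ℤ/8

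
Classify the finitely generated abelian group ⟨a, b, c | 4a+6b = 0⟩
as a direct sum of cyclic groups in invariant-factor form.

Answer: M ≅ ℤ^2 ⊕ ℤ/2

Derivation:
rank_ℚ(R)=1; free=3−1=2
SNF(R) diag = [2] → torsion [2]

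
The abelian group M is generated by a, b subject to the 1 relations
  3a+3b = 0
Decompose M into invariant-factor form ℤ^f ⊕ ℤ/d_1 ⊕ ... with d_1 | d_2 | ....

rank_ℚ(R)=1; free=2−1=1
SNF(R) diag = [3] → torsion [3]

Answer: M ≅ ℤ^1 ⊕ ℤ/3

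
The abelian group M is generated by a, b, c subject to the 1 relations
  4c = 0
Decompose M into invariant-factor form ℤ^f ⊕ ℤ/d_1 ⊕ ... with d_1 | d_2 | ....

Answer: M ≅ ℤ^2 ⊕ ℤ/4

Derivation:
rank_ℚ(R)=1; free=3−1=2
SNF(R) diag = [4] → torsion [4]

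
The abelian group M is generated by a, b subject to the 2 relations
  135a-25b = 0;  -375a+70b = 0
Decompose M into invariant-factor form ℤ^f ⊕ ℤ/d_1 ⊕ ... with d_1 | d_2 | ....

rank_ℚ(R)=2; free=2−2=0
SNF(R) diag = [5, 15] → torsion [5, 15]

Answer: M ≅ ℤ/5 ⊕ ℤ/15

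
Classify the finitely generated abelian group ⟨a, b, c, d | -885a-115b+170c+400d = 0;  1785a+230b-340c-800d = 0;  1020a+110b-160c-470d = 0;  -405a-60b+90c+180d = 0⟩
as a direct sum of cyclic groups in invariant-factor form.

Answer: M ≅ ℤ/5 ⊕ ℤ/15 ⊕ ℤ/30 ⊕ ℤ/30

Derivation:
rank_ℚ(R)=4; free=4−4=0
SNF(R) diag = [5, 15, 30, 30] → torsion [5, 15, 30, 30]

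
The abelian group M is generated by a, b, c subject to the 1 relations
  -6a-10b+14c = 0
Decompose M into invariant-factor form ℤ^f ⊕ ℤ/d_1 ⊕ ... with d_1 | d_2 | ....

rank_ℚ(R)=1; free=3−1=2
SNF(R) diag = [2] → torsion [2]

Answer: M ≅ ℤ^2 ⊕ ℤ/2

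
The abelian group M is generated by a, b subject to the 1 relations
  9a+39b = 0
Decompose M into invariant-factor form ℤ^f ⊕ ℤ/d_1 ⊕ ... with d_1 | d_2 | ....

Answer: M ≅ ℤ^1 ⊕ ℤ/3

Derivation:
rank_ℚ(R)=1; free=2−1=1
SNF(R) diag = [3] → torsion [3]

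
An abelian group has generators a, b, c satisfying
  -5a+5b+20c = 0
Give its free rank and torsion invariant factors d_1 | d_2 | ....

rank_ℚ(R)=1; free=3−1=2
SNF(R) diag = [5] → torsion [5]

Answer: M ≅ ℤ^2 ⊕ ℤ/5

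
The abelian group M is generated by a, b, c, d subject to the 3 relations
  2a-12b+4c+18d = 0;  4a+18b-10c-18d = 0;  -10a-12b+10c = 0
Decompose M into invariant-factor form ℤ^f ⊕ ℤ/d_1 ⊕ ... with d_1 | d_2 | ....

rank_ℚ(R)=3; free=4−3=1
SNF(R) diag = [2, 6, 6] → torsion [2, 6, 6]

Answer: M ≅ ℤ^1 ⊕ ℤ/2 ⊕ ℤ/6 ⊕ ℤ/6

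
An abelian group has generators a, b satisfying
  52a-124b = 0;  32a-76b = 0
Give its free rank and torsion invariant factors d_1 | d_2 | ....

rank_ℚ(R)=2; free=2−2=0
SNF(R) diag = [4, 4] → torsion [4, 4]

Answer: M ≅ ℤ/4 ⊕ ℤ/4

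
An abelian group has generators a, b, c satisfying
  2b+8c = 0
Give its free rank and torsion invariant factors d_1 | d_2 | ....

rank_ℚ(R)=1; free=3−1=2
SNF(R) diag = [2] → torsion [2]

Answer: M ≅ ℤ^2 ⊕ ℤ/2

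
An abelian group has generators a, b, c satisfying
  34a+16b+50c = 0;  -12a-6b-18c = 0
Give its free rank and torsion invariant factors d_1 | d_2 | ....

Answer: M ≅ ℤ^1 ⊕ ℤ/2 ⊕ ℤ/6

Derivation:
rank_ℚ(R)=2; free=3−2=1
SNF(R) diag = [2, 6] → torsion [2, 6]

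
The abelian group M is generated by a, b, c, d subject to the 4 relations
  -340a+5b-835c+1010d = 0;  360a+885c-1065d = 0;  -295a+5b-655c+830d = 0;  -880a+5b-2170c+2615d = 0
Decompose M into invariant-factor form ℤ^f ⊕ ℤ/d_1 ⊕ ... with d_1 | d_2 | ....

rank_ℚ(R)=4; free=4−4=0
SNF(R) diag = [5, 15, 45, 90] → torsion [5, 15, 45, 90]

Answer: M ≅ ℤ/5 ⊕ ℤ/15 ⊕ ℤ/45 ⊕ ℤ/90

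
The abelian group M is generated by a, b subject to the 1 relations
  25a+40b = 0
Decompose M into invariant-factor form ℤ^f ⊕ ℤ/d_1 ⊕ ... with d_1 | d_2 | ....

rank_ℚ(R)=1; free=2−1=1
SNF(R) diag = [5] → torsion [5]

Answer: M ≅ ℤ^1 ⊕ ℤ/5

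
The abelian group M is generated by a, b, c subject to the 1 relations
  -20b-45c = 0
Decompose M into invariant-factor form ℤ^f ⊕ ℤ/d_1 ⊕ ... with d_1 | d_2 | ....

rank_ℚ(R)=1; free=3−1=2
SNF(R) diag = [5] → torsion [5]

Answer: M ≅ ℤ^2 ⊕ ℤ/5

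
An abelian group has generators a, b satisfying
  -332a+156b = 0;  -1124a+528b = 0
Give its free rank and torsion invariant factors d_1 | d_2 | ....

rank_ℚ(R)=2; free=2−2=0
SNF(R) diag = [4, 12] → torsion [4, 12]

Answer: M ≅ ℤ/4 ⊕ ℤ/12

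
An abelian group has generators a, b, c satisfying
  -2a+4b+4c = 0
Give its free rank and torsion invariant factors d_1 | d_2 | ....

Answer: M ≅ ℤ^2 ⊕ ℤ/2

Derivation:
rank_ℚ(R)=1; free=3−1=2
SNF(R) diag = [2] → torsion [2]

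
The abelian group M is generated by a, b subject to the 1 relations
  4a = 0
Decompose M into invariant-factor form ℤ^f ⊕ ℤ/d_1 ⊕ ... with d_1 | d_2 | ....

rank_ℚ(R)=1; free=2−1=1
SNF(R) diag = [4] → torsion [4]

Answer: M ≅ ℤ^1 ⊕ ℤ/4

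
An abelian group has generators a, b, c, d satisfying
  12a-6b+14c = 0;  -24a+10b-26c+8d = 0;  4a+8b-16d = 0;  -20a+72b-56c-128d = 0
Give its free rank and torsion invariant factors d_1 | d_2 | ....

rank_ℚ(R)=4; free=4−4=0
SNF(R) diag = [2, 4, 8, 24] → torsion [2, 4, 8, 24]

Answer: M ≅ ℤ/2 ⊕ ℤ/4 ⊕ ℤ/8 ⊕ ℤ/24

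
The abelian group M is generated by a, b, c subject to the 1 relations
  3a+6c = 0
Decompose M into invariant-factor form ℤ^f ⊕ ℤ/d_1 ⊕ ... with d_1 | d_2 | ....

rank_ℚ(R)=1; free=3−1=2
SNF(R) diag = [3] → torsion [3]

Answer: M ≅ ℤ^2 ⊕ ℤ/3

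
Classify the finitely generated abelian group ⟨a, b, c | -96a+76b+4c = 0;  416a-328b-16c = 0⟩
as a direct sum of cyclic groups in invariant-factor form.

rank_ℚ(R)=2; free=3−2=1
SNF(R) diag = [4, 8] → torsion [4, 8]

Answer: M ≅ ℤ^1 ⊕ ℤ/4 ⊕ ℤ/8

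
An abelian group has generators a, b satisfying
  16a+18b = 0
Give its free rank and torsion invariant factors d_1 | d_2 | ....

rank_ℚ(R)=1; free=2−1=1
SNF(R) diag = [2] → torsion [2]

Answer: M ≅ ℤ^1 ⊕ ℤ/2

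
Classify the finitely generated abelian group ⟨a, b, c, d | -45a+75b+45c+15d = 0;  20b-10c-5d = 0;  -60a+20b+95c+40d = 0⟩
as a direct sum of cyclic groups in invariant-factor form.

rank_ℚ(R)=3; free=4−3=1
SNF(R) diag = [5, 15, 15] → torsion [5, 15, 15]

Answer: M ≅ ℤ^1 ⊕ ℤ/5 ⊕ ℤ/15 ⊕ ℤ/15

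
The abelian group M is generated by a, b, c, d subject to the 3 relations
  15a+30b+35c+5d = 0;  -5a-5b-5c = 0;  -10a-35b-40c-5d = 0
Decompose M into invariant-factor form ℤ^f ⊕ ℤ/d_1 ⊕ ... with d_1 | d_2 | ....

Answer: M ≅ ℤ^1 ⊕ ℤ/5 ⊕ ℤ/5 ⊕ ℤ/10

Derivation:
rank_ℚ(R)=3; free=4−3=1
SNF(R) diag = [5, 5, 10] → torsion [5, 5, 10]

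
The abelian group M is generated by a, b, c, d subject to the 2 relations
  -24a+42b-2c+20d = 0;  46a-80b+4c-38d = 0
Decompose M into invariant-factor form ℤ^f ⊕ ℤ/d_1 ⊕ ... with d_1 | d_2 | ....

rank_ℚ(R)=2; free=4−2=2
SNF(R) diag = [2, 2] → torsion [2, 2]

Answer: M ≅ ℤ^2 ⊕ ℤ/2 ⊕ ℤ/2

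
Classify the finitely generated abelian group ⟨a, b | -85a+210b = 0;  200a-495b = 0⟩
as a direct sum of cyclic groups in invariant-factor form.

rank_ℚ(R)=2; free=2−2=0
SNF(R) diag = [5, 15] → torsion [5, 15]

Answer: M ≅ ℤ/5 ⊕ ℤ/15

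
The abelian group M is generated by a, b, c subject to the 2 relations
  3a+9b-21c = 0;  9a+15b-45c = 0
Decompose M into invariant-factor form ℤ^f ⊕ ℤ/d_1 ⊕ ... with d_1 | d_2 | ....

rank_ℚ(R)=2; free=3−2=1
SNF(R) diag = [3, 6] → torsion [3, 6]

Answer: M ≅ ℤ^1 ⊕ ℤ/3 ⊕ ℤ/6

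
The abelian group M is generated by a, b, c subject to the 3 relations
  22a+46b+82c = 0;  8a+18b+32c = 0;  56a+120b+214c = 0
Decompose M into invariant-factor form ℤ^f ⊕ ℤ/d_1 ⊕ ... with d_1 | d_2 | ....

Answer: M ≅ ℤ/2 ⊕ ℤ/2 ⊕ ℤ/2

Derivation:
rank_ℚ(R)=3; free=3−3=0
SNF(R) diag = [2, 2, 2] → torsion [2, 2, 2]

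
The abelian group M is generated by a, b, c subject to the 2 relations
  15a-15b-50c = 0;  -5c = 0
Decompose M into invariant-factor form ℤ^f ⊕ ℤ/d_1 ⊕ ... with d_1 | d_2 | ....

Answer: M ≅ ℤ^1 ⊕ ℤ/5 ⊕ ℤ/15

Derivation:
rank_ℚ(R)=2; free=3−2=1
SNF(R) diag = [5, 15] → torsion [5, 15]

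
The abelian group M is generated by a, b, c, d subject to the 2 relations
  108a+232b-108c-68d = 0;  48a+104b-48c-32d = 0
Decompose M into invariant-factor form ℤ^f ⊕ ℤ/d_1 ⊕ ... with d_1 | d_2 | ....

Answer: M ≅ ℤ^2 ⊕ ℤ/4 ⊕ ℤ/8

Derivation:
rank_ℚ(R)=2; free=4−2=2
SNF(R) diag = [4, 8] → torsion [4, 8]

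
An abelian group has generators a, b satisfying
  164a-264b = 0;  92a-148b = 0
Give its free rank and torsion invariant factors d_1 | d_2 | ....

rank_ℚ(R)=2; free=2−2=0
SNF(R) diag = [4, 4] → torsion [4, 4]

Answer: M ≅ ℤ/4 ⊕ ℤ/4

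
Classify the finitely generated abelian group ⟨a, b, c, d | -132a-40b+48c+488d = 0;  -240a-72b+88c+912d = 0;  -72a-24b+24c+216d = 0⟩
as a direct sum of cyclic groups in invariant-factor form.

rank_ℚ(R)=3; free=4−3=1
SNF(R) diag = [4, 8, 24] → torsion [4, 8, 24]

Answer: M ≅ ℤ^1 ⊕ ℤ/4 ⊕ ℤ/8 ⊕ ℤ/24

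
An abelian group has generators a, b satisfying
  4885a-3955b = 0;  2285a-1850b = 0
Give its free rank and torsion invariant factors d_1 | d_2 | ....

Answer: M ≅ ℤ/5 ⊕ ℤ/15

Derivation:
rank_ℚ(R)=2; free=2−2=0
SNF(R) diag = [5, 15] → torsion [5, 15]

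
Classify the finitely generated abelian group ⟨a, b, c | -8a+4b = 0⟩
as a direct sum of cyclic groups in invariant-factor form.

Answer: M ≅ ℤ^2 ⊕ ℤ/4

Derivation:
rank_ℚ(R)=1; free=3−1=2
SNF(R) diag = [4] → torsion [4]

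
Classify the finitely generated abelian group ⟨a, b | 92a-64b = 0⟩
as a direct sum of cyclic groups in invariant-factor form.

Answer: M ≅ ℤ^1 ⊕ ℤ/4

Derivation:
rank_ℚ(R)=1; free=2−1=1
SNF(R) diag = [4] → torsion [4]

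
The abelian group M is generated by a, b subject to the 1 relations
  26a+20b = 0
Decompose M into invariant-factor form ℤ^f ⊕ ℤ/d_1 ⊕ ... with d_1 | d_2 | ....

rank_ℚ(R)=1; free=2−1=1
SNF(R) diag = [2] → torsion [2]

Answer: M ≅ ℤ^1 ⊕ ℤ/2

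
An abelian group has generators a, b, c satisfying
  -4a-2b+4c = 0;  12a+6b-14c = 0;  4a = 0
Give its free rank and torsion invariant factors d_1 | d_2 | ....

Answer: M ≅ ℤ/2 ⊕ ℤ/2 ⊕ ℤ/4

Derivation:
rank_ℚ(R)=3; free=3−3=0
SNF(R) diag = [2, 2, 4] → torsion [2, 2, 4]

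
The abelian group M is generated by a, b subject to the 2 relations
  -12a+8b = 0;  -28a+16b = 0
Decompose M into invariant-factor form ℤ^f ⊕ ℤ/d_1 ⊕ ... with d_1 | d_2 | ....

Answer: M ≅ ℤ/4 ⊕ ℤ/8

Derivation:
rank_ℚ(R)=2; free=2−2=0
SNF(R) diag = [4, 8] → torsion [4, 8]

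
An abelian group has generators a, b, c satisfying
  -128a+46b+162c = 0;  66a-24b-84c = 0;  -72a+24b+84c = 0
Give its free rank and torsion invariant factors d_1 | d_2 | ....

Answer: M ≅ ℤ/2 ⊕ ℤ/6 ⊕ ℤ/12

Derivation:
rank_ℚ(R)=3; free=3−3=0
SNF(R) diag = [2, 6, 12] → torsion [2, 6, 12]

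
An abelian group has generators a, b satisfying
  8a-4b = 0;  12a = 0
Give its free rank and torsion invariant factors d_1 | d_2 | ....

Answer: M ≅ ℤ/4 ⊕ ℤ/12

Derivation:
rank_ℚ(R)=2; free=2−2=0
SNF(R) diag = [4, 12] → torsion [4, 12]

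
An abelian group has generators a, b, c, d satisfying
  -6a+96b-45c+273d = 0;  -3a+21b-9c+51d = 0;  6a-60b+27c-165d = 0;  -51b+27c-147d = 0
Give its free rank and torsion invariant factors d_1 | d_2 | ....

Answer: M ≅ ℤ/3 ⊕ ℤ/3 ⊕ ℤ/9 ⊕ ℤ/18

Derivation:
rank_ℚ(R)=4; free=4−4=0
SNF(R) diag = [3, 3, 9, 18] → torsion [3, 3, 9, 18]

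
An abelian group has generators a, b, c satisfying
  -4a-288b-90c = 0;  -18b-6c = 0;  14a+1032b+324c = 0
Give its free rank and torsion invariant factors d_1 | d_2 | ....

rank_ℚ(R)=3; free=3−3=0
SNF(R) diag = [2, 6, 6] → torsion [2, 6, 6]

Answer: M ≅ ℤ/2 ⊕ ℤ/6 ⊕ ℤ/6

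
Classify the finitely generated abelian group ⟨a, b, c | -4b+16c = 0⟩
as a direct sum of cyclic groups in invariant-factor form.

rank_ℚ(R)=1; free=3−1=2
SNF(R) diag = [4] → torsion [4]

Answer: M ≅ ℤ^2 ⊕ ℤ/4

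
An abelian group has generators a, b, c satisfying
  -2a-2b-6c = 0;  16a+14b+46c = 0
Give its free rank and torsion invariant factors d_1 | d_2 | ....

rank_ℚ(R)=2; free=3−2=1
SNF(R) diag = [2, 2] → torsion [2, 2]

Answer: M ≅ ℤ^1 ⊕ ℤ/2 ⊕ ℤ/2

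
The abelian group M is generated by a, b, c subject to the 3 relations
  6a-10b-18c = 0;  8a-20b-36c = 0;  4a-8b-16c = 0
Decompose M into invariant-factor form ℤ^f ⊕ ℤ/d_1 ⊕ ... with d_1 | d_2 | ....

Answer: M ≅ ℤ/2 ⊕ ℤ/4 ⊕ ℤ/8

Derivation:
rank_ℚ(R)=3; free=3−3=0
SNF(R) diag = [2, 4, 8] → torsion [2, 4, 8]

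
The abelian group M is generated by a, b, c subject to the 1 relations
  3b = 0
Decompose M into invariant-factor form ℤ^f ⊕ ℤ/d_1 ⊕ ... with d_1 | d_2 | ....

Answer: M ≅ ℤ^2 ⊕ ℤ/3

Derivation:
rank_ℚ(R)=1; free=3−1=2
SNF(R) diag = [3] → torsion [3]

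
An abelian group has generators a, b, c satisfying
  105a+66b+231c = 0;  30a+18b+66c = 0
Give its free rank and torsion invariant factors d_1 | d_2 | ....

Answer: M ≅ ℤ^1 ⊕ ℤ/3 ⊕ ℤ/6

Derivation:
rank_ℚ(R)=2; free=3−2=1
SNF(R) diag = [3, 6] → torsion [3, 6]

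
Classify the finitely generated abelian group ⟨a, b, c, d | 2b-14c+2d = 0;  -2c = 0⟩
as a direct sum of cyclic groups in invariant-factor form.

Answer: M ≅ ℤ^2 ⊕ ℤ/2 ⊕ ℤ/2

Derivation:
rank_ℚ(R)=2; free=4−2=2
SNF(R) diag = [2, 2] → torsion [2, 2]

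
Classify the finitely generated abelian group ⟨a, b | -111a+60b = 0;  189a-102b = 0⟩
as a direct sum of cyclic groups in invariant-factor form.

Answer: M ≅ ℤ/3 ⊕ ℤ/6

Derivation:
rank_ℚ(R)=2; free=2−2=0
SNF(R) diag = [3, 6] → torsion [3, 6]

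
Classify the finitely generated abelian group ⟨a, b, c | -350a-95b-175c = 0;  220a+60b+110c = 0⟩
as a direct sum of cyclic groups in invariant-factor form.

rank_ℚ(R)=2; free=3−2=1
SNF(R) diag = [5, 10] → torsion [5, 10]

Answer: M ≅ ℤ^1 ⊕ ℤ/5 ⊕ ℤ/10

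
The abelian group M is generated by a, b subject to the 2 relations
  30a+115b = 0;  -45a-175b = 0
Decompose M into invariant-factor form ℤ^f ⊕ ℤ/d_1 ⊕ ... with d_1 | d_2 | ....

rank_ℚ(R)=2; free=2−2=0
SNF(R) diag = [5, 15] → torsion [5, 15]

Answer: M ≅ ℤ/5 ⊕ ℤ/15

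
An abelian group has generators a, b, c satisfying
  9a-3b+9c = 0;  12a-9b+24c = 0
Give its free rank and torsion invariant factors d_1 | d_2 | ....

rank_ℚ(R)=2; free=3−2=1
SNF(R) diag = [3, 3] → torsion [3, 3]

Answer: M ≅ ℤ^1 ⊕ ℤ/3 ⊕ ℤ/3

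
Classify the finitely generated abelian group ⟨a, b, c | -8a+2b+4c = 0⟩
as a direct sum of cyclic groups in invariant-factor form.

Answer: M ≅ ℤ^2 ⊕ ℤ/2

Derivation:
rank_ℚ(R)=1; free=3−1=2
SNF(R) diag = [2] → torsion [2]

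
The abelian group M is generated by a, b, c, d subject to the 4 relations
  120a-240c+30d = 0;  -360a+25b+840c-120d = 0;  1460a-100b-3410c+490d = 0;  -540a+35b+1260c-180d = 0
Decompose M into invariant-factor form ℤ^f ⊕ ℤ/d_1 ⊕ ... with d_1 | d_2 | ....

Answer: M ≅ ℤ/5 ⊕ ℤ/10 ⊕ ℤ/30 ⊕ ℤ/60

Derivation:
rank_ℚ(R)=4; free=4−4=0
SNF(R) diag = [5, 10, 30, 60] → torsion [5, 10, 30, 60]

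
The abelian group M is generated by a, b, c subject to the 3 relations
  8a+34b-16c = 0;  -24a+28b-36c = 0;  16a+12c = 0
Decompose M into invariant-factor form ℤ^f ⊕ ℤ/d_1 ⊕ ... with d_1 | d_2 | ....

rank_ℚ(R)=3; free=3−3=0
SNF(R) diag = [2, 4, 8] → torsion [2, 4, 8]

Answer: M ≅ ℤ/2 ⊕ ℤ/4 ⊕ ℤ/8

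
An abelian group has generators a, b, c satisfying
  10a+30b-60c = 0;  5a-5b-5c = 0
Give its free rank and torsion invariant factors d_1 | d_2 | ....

Answer: M ≅ ℤ^1 ⊕ ℤ/5 ⊕ ℤ/10

Derivation:
rank_ℚ(R)=2; free=3−2=1
SNF(R) diag = [5, 10] → torsion [5, 10]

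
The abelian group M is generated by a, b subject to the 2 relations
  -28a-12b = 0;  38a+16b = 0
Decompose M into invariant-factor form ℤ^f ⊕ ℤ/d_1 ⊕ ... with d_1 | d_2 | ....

rank_ℚ(R)=2; free=2−2=0
SNF(R) diag = [2, 4] → torsion [2, 4]

Answer: M ≅ ℤ/2 ⊕ ℤ/4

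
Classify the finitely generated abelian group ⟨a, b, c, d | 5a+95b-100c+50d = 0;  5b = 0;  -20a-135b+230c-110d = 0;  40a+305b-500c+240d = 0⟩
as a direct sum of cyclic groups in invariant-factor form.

Answer: M ≅ ℤ/5 ⊕ ℤ/5 ⊕ ℤ/10 ⊕ ℤ/20

Derivation:
rank_ℚ(R)=4; free=4−4=0
SNF(R) diag = [5, 5, 10, 20] → torsion [5, 5, 10, 20]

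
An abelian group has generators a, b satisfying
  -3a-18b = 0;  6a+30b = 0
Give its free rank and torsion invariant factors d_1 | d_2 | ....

rank_ℚ(R)=2; free=2−2=0
SNF(R) diag = [3, 6] → torsion [3, 6]

Answer: M ≅ ℤ/3 ⊕ ℤ/6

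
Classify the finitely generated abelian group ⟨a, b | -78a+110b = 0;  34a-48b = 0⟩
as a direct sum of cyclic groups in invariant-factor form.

rank_ℚ(R)=2; free=2−2=0
SNF(R) diag = [2, 2] → torsion [2, 2]

Answer: M ≅ ℤ/2 ⊕ ℤ/2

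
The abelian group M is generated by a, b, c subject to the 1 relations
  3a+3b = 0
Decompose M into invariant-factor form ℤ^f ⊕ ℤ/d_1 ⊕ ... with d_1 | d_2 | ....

rank_ℚ(R)=1; free=3−1=2
SNF(R) diag = [3] → torsion [3]

Answer: M ≅ ℤ^2 ⊕ ℤ/3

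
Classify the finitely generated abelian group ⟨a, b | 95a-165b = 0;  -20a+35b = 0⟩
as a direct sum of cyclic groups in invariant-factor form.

Answer: M ≅ ℤ/5 ⊕ ℤ/5

Derivation:
rank_ℚ(R)=2; free=2−2=0
SNF(R) diag = [5, 5] → torsion [5, 5]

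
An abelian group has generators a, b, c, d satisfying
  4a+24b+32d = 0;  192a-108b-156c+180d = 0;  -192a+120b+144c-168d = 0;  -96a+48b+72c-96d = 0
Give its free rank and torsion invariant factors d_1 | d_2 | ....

rank_ℚ(R)=4; free=4−4=0
SNF(R) diag = [4, 12, 24, 48] → torsion [4, 12, 24, 48]

Answer: M ≅ ℤ/4 ⊕ ℤ/12 ⊕ ℤ/24 ⊕ ℤ/48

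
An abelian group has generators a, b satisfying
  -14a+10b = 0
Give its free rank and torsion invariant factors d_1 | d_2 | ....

Answer: M ≅ ℤ^1 ⊕ ℤ/2

Derivation:
rank_ℚ(R)=1; free=2−1=1
SNF(R) diag = [2] → torsion [2]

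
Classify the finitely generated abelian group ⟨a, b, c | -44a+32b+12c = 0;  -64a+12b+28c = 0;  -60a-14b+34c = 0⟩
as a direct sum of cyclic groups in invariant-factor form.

rank_ℚ(R)=3; free=3−3=0
SNF(R) diag = [2, 4, 8] → torsion [2, 4, 8]

Answer: M ≅ ℤ/2 ⊕ ℤ/4 ⊕ ℤ/8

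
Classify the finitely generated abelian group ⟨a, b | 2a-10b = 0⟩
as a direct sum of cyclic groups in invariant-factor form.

rank_ℚ(R)=1; free=2−1=1
SNF(R) diag = [2] → torsion [2]

Answer: M ≅ ℤ^1 ⊕ ℤ/2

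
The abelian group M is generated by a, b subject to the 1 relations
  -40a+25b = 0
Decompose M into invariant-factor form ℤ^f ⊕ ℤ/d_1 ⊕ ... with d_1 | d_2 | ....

Answer: M ≅ ℤ^1 ⊕ ℤ/5

Derivation:
rank_ℚ(R)=1; free=2−1=1
SNF(R) diag = [5] → torsion [5]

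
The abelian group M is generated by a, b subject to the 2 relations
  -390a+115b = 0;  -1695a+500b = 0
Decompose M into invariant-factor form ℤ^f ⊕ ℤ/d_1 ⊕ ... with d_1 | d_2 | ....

rank_ℚ(R)=2; free=2−2=0
SNF(R) diag = [5, 15] → torsion [5, 15]

Answer: M ≅ ℤ/5 ⊕ ℤ/15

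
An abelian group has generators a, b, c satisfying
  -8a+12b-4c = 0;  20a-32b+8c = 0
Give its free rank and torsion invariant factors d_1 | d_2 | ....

rank_ℚ(R)=2; free=3−2=1
SNF(R) diag = [4, 4] → torsion [4, 4]

Answer: M ≅ ℤ^1 ⊕ ℤ/4 ⊕ ℤ/4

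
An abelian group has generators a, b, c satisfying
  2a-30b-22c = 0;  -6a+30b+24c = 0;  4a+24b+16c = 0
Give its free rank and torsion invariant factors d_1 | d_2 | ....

rank_ℚ(R)=3; free=3−3=0
SNF(R) diag = [2, 6, 12] → torsion [2, 6, 12]

Answer: M ≅ ℤ/2 ⊕ ℤ/6 ⊕ ℤ/12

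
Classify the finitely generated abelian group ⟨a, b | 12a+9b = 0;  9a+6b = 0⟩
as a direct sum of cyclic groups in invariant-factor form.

rank_ℚ(R)=2; free=2−2=0
SNF(R) diag = [3, 3] → torsion [3, 3]

Answer: M ≅ ℤ/3 ⊕ ℤ/3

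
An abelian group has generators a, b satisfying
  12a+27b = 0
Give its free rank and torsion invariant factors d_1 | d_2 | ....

rank_ℚ(R)=1; free=2−1=1
SNF(R) diag = [3] → torsion [3]

Answer: M ≅ ℤ^1 ⊕ ℤ/3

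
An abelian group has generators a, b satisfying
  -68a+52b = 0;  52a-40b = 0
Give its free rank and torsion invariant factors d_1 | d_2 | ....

Answer: M ≅ ℤ/4 ⊕ ℤ/4

Derivation:
rank_ℚ(R)=2; free=2−2=0
SNF(R) diag = [4, 4] → torsion [4, 4]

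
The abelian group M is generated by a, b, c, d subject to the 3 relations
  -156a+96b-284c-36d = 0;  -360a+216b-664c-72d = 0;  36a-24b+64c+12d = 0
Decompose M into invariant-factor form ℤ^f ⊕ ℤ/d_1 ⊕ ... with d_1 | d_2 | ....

rank_ℚ(R)=3; free=4−3=1
SNF(R) diag = [4, 12, 24] → torsion [4, 12, 24]

Answer: M ≅ ℤ^1 ⊕ ℤ/4 ⊕ ℤ/12 ⊕ ℤ/24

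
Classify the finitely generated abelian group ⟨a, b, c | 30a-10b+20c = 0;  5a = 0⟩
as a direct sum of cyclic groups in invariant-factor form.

rank_ℚ(R)=2; free=3−2=1
SNF(R) diag = [5, 10] → torsion [5, 10]

Answer: M ≅ ℤ^1 ⊕ ℤ/5 ⊕ ℤ/10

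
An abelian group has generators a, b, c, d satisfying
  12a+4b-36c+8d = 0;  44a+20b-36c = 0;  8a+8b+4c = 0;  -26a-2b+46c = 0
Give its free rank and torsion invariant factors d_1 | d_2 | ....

rank_ℚ(R)=4; free=4−4=0
SNF(R) diag = [2, 4, 8, 24] → torsion [2, 4, 8, 24]

Answer: M ≅ ℤ/2 ⊕ ℤ/4 ⊕ ℤ/8 ⊕ ℤ/24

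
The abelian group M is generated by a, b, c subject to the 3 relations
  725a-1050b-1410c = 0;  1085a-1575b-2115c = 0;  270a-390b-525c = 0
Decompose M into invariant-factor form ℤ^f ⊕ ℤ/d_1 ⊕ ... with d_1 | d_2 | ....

rank_ℚ(R)=3; free=3−3=0
SNF(R) diag = [5, 15, 45] → torsion [5, 15, 45]

Answer: M ≅ ℤ/5 ⊕ ℤ/15 ⊕ ℤ/45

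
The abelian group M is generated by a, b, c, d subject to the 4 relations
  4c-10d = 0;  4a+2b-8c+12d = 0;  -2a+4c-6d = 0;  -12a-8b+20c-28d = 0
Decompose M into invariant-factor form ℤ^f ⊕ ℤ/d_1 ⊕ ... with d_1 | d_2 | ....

Answer: M ≅ ℤ/2 ⊕ ℤ/2 ⊕ ℤ/2 ⊕ ℤ/4

Derivation:
rank_ℚ(R)=4; free=4−4=0
SNF(R) diag = [2, 2, 2, 4] → torsion [2, 2, 2, 4]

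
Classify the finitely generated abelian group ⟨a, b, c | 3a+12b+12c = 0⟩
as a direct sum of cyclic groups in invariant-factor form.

rank_ℚ(R)=1; free=3−1=2
SNF(R) diag = [3] → torsion [3]

Answer: M ≅ ℤ^2 ⊕ ℤ/3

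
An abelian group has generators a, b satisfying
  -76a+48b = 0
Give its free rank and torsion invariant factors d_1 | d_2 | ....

rank_ℚ(R)=1; free=2−1=1
SNF(R) diag = [4] → torsion [4]

Answer: M ≅ ℤ^1 ⊕ ℤ/4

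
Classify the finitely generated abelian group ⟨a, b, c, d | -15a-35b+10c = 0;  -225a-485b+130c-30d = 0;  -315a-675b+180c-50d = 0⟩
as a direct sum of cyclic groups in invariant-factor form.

rank_ℚ(R)=3; free=4−3=1
SNF(R) diag = [5, 10, 30] → torsion [5, 10, 30]

Answer: M ≅ ℤ^1 ⊕ ℤ/5 ⊕ ℤ/10 ⊕ ℤ/30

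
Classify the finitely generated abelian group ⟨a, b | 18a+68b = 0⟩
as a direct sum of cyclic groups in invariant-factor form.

Answer: M ≅ ℤ^1 ⊕ ℤ/2

Derivation:
rank_ℚ(R)=1; free=2−1=1
SNF(R) diag = [2] → torsion [2]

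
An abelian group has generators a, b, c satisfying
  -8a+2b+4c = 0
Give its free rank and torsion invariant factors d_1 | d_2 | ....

rank_ℚ(R)=1; free=3−1=2
SNF(R) diag = [2] → torsion [2]

Answer: M ≅ ℤ^2 ⊕ ℤ/2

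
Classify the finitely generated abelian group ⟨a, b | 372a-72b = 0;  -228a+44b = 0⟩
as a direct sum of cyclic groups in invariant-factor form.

rank_ℚ(R)=2; free=2−2=0
SNF(R) diag = [4, 12] → torsion [4, 12]

Answer: M ≅ ℤ/4 ⊕ ℤ/12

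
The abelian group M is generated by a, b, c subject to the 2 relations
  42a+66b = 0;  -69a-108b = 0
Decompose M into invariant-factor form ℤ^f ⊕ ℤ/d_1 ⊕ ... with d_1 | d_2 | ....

rank_ℚ(R)=2; free=3−2=1
SNF(R) diag = [3, 6] → torsion [3, 6]

Answer: M ≅ ℤ^1 ⊕ ℤ/3 ⊕ ℤ/6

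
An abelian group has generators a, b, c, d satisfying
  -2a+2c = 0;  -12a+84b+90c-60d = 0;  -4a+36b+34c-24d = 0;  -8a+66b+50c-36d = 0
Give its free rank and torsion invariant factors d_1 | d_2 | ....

rank_ℚ(R)=4; free=4−4=0
SNF(R) diag = [2, 6, 6, 12] → torsion [2, 6, 6, 12]

Answer: M ≅ ℤ/2 ⊕ ℤ/6 ⊕ ℤ/6 ⊕ ℤ/12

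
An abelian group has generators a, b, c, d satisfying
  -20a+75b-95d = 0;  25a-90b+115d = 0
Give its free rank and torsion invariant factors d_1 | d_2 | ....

rank_ℚ(R)=2; free=4−2=2
SNF(R) diag = [5, 15] → torsion [5, 15]

Answer: M ≅ ℤ^2 ⊕ ℤ/5 ⊕ ℤ/15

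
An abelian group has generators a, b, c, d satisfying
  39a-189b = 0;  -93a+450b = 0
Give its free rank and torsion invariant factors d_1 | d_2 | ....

rank_ℚ(R)=2; free=4−2=2
SNF(R) diag = [3, 9] → torsion [3, 9]

Answer: M ≅ ℤ^2 ⊕ ℤ/3 ⊕ ℤ/9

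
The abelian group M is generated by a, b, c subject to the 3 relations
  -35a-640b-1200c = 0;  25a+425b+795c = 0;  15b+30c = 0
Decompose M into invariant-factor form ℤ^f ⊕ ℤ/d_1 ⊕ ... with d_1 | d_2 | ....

Answer: M ≅ ℤ/5 ⊕ ℤ/15 ⊕ ℤ/15

Derivation:
rank_ℚ(R)=3; free=3−3=0
SNF(R) diag = [5, 15, 15] → torsion [5, 15, 15]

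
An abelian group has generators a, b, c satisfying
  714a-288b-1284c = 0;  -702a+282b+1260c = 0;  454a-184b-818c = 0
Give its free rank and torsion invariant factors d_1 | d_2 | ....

Answer: M ≅ ℤ/2 ⊕ ℤ/6 ⊕ ℤ/18

Derivation:
rank_ℚ(R)=3; free=3−3=0
SNF(R) diag = [2, 6, 18] → torsion [2, 6, 18]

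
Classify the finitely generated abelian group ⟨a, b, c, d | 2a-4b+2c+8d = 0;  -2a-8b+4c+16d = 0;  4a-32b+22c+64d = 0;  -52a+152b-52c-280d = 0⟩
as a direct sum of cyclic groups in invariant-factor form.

Answer: M ≅ ℤ/2 ⊕ ℤ/6 ⊕ ℤ/12 ⊕ ℤ/24

Derivation:
rank_ℚ(R)=4; free=4−4=0
SNF(R) diag = [2, 6, 12, 24] → torsion [2, 6, 12, 24]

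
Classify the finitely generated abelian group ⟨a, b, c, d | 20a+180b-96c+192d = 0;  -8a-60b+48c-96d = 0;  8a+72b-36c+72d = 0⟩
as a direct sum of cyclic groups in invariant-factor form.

rank_ℚ(R)=3; free=4−3=1
SNF(R) diag = [4, 12, 12] → torsion [4, 12, 12]

Answer: M ≅ ℤ^1 ⊕ ℤ/4 ⊕ ℤ/12 ⊕ ℤ/12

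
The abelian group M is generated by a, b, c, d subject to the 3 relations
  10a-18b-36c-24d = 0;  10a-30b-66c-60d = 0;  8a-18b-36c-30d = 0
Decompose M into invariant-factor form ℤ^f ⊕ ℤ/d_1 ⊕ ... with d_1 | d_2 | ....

rank_ℚ(R)=3; free=4−3=1
SNF(R) diag = [2, 6, 18] → torsion [2, 6, 18]

Answer: M ≅ ℤ^1 ⊕ ℤ/2 ⊕ ℤ/6 ⊕ ℤ/18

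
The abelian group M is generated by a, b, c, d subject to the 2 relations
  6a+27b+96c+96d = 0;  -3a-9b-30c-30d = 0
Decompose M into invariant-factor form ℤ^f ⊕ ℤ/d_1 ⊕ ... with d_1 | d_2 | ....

rank_ℚ(R)=2; free=4−2=2
SNF(R) diag = [3, 9] → torsion [3, 9]

Answer: M ≅ ℤ^2 ⊕ ℤ/3 ⊕ ℤ/9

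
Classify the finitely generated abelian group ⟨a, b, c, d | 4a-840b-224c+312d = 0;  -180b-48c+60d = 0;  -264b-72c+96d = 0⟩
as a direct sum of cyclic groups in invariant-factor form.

Answer: M ≅ ℤ^1 ⊕ ℤ/4 ⊕ ℤ/12 ⊕ ℤ/24

Derivation:
rank_ℚ(R)=3; free=4−3=1
SNF(R) diag = [4, 12, 24] → torsion [4, 12, 24]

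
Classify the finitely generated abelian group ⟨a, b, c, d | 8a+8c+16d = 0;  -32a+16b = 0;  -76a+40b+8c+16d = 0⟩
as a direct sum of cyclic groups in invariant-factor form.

rank_ℚ(R)=3; free=4−3=1
SNF(R) diag = [4, 8, 16] → torsion [4, 8, 16]

Answer: M ≅ ℤ^1 ⊕ ℤ/4 ⊕ ℤ/8 ⊕ ℤ/16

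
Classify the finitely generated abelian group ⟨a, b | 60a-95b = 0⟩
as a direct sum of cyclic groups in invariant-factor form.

Answer: M ≅ ℤ^1 ⊕ ℤ/5

Derivation:
rank_ℚ(R)=1; free=2−1=1
SNF(R) diag = [5] → torsion [5]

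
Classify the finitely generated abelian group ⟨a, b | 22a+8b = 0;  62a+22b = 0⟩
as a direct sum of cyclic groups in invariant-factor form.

Answer: M ≅ ℤ/2 ⊕ ℤ/6

Derivation:
rank_ℚ(R)=2; free=2−2=0
SNF(R) diag = [2, 6] → torsion [2, 6]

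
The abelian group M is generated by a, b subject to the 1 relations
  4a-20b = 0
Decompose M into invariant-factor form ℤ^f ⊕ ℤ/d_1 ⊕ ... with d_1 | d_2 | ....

rank_ℚ(R)=1; free=2−1=1
SNF(R) diag = [4] → torsion [4]

Answer: M ≅ ℤ^1 ⊕ ℤ/4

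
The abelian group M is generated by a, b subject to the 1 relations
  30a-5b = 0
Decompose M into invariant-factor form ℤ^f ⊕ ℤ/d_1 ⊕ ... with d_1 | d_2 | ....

rank_ℚ(R)=1; free=2−1=1
SNF(R) diag = [5] → torsion [5]

Answer: M ≅ ℤ^1 ⊕ ℤ/5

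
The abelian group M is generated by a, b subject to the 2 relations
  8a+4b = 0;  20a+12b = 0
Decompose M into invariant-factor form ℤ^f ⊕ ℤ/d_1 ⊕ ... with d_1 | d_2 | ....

Answer: M ≅ ℤ/4 ⊕ ℤ/4

Derivation:
rank_ℚ(R)=2; free=2−2=0
SNF(R) diag = [4, 4] → torsion [4, 4]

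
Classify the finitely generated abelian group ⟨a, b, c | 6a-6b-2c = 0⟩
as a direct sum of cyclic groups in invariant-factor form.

Answer: M ≅ ℤ^2 ⊕ ℤ/2

Derivation:
rank_ℚ(R)=1; free=3−1=2
SNF(R) diag = [2] → torsion [2]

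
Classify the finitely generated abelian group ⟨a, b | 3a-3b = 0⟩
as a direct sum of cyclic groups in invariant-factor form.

rank_ℚ(R)=1; free=2−1=1
SNF(R) diag = [3] → torsion [3]

Answer: M ≅ ℤ^1 ⊕ ℤ/3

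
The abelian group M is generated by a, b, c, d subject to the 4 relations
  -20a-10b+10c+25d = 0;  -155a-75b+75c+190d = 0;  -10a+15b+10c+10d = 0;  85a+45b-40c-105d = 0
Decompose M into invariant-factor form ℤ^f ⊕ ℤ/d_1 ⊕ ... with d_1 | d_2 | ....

Answer: M ≅ ℤ/5 ⊕ ℤ/5 ⊕ ℤ/5 ⊕ ℤ/5

Derivation:
rank_ℚ(R)=4; free=4−4=0
SNF(R) diag = [5, 5, 5, 5] → torsion [5, 5, 5, 5]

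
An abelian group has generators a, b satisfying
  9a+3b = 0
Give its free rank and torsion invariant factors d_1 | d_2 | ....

Answer: M ≅ ℤ^1 ⊕ ℤ/3

Derivation:
rank_ℚ(R)=1; free=2−1=1
SNF(R) diag = [3] → torsion [3]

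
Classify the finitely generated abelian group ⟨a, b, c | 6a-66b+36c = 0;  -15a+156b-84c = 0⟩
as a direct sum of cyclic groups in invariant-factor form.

Answer: M ≅ ℤ^1 ⊕ ℤ/3 ⊕ ℤ/6

Derivation:
rank_ℚ(R)=2; free=3−2=1
SNF(R) diag = [3, 6] → torsion [3, 6]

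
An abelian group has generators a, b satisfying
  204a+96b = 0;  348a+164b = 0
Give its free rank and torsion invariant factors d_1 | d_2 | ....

Answer: M ≅ ℤ/4 ⊕ ℤ/12

Derivation:
rank_ℚ(R)=2; free=2−2=0
SNF(R) diag = [4, 12] → torsion [4, 12]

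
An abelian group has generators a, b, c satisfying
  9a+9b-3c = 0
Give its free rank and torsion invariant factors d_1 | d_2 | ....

rank_ℚ(R)=1; free=3−1=2
SNF(R) diag = [3] → torsion [3]

Answer: M ≅ ℤ^2 ⊕ ℤ/3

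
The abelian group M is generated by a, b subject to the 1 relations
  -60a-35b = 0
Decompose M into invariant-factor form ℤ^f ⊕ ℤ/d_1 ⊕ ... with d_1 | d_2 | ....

Answer: M ≅ ℤ^1 ⊕ ℤ/5

Derivation:
rank_ℚ(R)=1; free=2−1=1
SNF(R) diag = [5] → torsion [5]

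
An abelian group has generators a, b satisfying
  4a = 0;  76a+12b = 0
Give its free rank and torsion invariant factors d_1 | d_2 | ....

Answer: M ≅ ℤ/4 ⊕ ℤ/12

Derivation:
rank_ℚ(R)=2; free=2−2=0
SNF(R) diag = [4, 12] → torsion [4, 12]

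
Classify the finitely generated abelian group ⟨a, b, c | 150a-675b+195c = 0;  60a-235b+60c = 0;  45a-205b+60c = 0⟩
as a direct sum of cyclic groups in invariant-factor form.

rank_ℚ(R)=3; free=3−3=0
SNF(R) diag = [5, 15, 15] → torsion [5, 15, 15]

Answer: M ≅ ℤ/5 ⊕ ℤ/15 ⊕ ℤ/15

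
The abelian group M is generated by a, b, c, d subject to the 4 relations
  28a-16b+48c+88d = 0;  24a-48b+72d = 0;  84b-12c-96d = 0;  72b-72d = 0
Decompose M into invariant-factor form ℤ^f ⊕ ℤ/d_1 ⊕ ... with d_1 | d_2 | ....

rank_ℚ(R)=4; free=4−4=0
SNF(R) diag = [4, 12, 24, 72] → torsion [4, 12, 24, 72]

Answer: M ≅ ℤ/4 ⊕ ℤ/12 ⊕ ℤ/24 ⊕ ℤ/72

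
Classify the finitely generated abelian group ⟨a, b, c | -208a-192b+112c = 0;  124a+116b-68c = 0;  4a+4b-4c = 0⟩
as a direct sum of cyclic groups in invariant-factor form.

rank_ℚ(R)=3; free=3−3=0
SNF(R) diag = [4, 8, 16] → torsion [4, 8, 16]

Answer: M ≅ ℤ/4 ⊕ ℤ/8 ⊕ ℤ/16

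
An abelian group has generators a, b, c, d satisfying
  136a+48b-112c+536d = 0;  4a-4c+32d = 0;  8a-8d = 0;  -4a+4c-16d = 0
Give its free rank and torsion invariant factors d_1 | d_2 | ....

rank_ℚ(R)=4; free=4−4=0
SNF(R) diag = [4, 8, 16, 48] → torsion [4, 8, 16, 48]

Answer: M ≅ ℤ/4 ⊕ ℤ/8 ⊕ ℤ/16 ⊕ ℤ/48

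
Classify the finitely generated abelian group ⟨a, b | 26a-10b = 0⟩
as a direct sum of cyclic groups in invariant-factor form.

Answer: M ≅ ℤ^1 ⊕ ℤ/2

Derivation:
rank_ℚ(R)=1; free=2−1=1
SNF(R) diag = [2] → torsion [2]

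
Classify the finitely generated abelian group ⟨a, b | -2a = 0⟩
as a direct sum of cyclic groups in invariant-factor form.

Answer: M ≅ ℤ^1 ⊕ ℤ/2

Derivation:
rank_ℚ(R)=1; free=2−1=1
SNF(R) diag = [2] → torsion [2]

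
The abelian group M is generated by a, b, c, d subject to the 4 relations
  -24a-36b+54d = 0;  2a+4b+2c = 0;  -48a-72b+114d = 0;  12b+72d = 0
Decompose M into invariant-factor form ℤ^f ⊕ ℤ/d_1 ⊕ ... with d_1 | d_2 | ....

rank_ℚ(R)=4; free=4−4=0
SNF(R) diag = [2, 6, 12, 24] → torsion [2, 6, 12, 24]

Answer: M ≅ ℤ/2 ⊕ ℤ/6 ⊕ ℤ/12 ⊕ ℤ/24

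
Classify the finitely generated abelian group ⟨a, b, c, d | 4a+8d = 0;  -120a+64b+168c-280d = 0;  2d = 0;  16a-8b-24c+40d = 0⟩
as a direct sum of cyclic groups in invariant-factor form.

rank_ℚ(R)=4; free=4−4=0
SNF(R) diag = [2, 4, 8, 24] → torsion [2, 4, 8, 24]

Answer: M ≅ ℤ/2 ⊕ ℤ/4 ⊕ ℤ/8 ⊕ ℤ/24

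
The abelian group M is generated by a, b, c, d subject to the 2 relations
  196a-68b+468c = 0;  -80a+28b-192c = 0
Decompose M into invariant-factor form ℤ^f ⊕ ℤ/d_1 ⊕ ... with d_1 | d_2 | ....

rank_ℚ(R)=2; free=4−2=2
SNF(R) diag = [4, 12] → torsion [4, 12]

Answer: M ≅ ℤ^2 ⊕ ℤ/4 ⊕ ℤ/12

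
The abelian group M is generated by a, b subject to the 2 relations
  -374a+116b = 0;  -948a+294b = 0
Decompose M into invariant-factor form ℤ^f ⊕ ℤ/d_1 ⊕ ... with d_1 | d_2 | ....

rank_ℚ(R)=2; free=2−2=0
SNF(R) diag = [2, 6] → torsion [2, 6]

Answer: M ≅ ℤ/2 ⊕ ℤ/6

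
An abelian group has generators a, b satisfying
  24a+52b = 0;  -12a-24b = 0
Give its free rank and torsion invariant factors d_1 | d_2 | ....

rank_ℚ(R)=2; free=2−2=0
SNF(R) diag = [4, 12] → torsion [4, 12]

Answer: M ≅ ℤ/4 ⊕ ℤ/12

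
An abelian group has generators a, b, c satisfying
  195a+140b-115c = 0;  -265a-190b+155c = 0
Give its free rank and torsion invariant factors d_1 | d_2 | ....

Answer: M ≅ ℤ^1 ⊕ ℤ/5 ⊕ ℤ/10

Derivation:
rank_ℚ(R)=2; free=3−2=1
SNF(R) diag = [5, 10] → torsion [5, 10]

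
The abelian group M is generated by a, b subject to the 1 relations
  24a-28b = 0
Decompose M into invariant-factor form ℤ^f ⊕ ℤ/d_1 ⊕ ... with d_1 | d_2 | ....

Answer: M ≅ ℤ^1 ⊕ ℤ/4

Derivation:
rank_ℚ(R)=1; free=2−1=1
SNF(R) diag = [4] → torsion [4]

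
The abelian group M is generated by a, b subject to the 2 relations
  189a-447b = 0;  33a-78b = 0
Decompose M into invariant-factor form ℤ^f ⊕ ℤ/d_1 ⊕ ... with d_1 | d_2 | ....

rank_ℚ(R)=2; free=2−2=0
SNF(R) diag = [3, 3] → torsion [3, 3]

Answer: M ≅ ℤ/3 ⊕ ℤ/3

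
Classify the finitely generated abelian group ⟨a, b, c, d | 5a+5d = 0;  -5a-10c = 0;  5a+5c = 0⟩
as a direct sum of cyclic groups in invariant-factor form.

rank_ℚ(R)=3; free=4−3=1
SNF(R) diag = [5, 5, 5] → torsion [5, 5, 5]

Answer: M ≅ ℤ^1 ⊕ ℤ/5 ⊕ ℤ/5 ⊕ ℤ/5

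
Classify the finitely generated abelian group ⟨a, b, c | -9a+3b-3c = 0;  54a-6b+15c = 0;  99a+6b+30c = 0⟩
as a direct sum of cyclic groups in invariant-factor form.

rank_ℚ(R)=3; free=3−3=0
SNF(R) diag = [3, 9, 27] → torsion [3, 9, 27]

Answer: M ≅ ℤ/3 ⊕ ℤ/9 ⊕ ℤ/27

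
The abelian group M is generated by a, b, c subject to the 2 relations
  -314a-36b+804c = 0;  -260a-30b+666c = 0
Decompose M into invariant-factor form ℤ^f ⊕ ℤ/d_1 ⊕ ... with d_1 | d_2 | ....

Answer: M ≅ ℤ^1 ⊕ ℤ/2 ⊕ ℤ/6

Derivation:
rank_ℚ(R)=2; free=3−2=1
SNF(R) diag = [2, 6] → torsion [2, 6]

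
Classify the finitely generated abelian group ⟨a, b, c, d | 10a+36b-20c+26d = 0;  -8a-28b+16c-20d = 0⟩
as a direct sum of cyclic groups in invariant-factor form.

Answer: M ≅ ℤ^2 ⊕ ℤ/2 ⊕ ℤ/4

Derivation:
rank_ℚ(R)=2; free=4−2=2
SNF(R) diag = [2, 4] → torsion [2, 4]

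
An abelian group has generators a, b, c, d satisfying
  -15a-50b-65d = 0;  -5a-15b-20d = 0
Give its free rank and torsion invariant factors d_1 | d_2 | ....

rank_ℚ(R)=2; free=4−2=2
SNF(R) diag = [5, 5] → torsion [5, 5]

Answer: M ≅ ℤ^2 ⊕ ℤ/5 ⊕ ℤ/5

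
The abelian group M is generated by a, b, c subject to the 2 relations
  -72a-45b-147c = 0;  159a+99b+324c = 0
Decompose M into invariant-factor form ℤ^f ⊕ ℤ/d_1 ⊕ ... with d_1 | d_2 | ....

rank_ℚ(R)=2; free=3−2=1
SNF(R) diag = [3, 3] → torsion [3, 3]

Answer: M ≅ ℤ^1 ⊕ ℤ/3 ⊕ ℤ/3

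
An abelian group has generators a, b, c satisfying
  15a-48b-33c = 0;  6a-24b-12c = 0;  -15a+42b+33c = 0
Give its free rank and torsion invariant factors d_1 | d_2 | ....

rank_ℚ(R)=3; free=3−3=0
SNF(R) diag = [3, 6, 6] → torsion [3, 6, 6]

Answer: M ≅ ℤ/3 ⊕ ℤ/6 ⊕ ℤ/6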